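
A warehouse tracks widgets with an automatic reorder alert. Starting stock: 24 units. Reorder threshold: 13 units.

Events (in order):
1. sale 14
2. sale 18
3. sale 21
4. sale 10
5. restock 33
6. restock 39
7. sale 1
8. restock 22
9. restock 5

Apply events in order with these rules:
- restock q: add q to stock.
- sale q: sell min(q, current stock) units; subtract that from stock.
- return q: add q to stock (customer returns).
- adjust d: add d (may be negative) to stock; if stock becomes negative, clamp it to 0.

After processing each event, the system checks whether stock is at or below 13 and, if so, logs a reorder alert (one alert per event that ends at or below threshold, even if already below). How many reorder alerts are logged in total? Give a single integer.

Processing events:
Start: stock = 24
  Event 1 (sale 14): sell min(14,24)=14. stock: 24 - 14 = 10. total_sold = 14
  Event 2 (sale 18): sell min(18,10)=10. stock: 10 - 10 = 0. total_sold = 24
  Event 3 (sale 21): sell min(21,0)=0. stock: 0 - 0 = 0. total_sold = 24
  Event 4 (sale 10): sell min(10,0)=0. stock: 0 - 0 = 0. total_sold = 24
  Event 5 (restock 33): 0 + 33 = 33
  Event 6 (restock 39): 33 + 39 = 72
  Event 7 (sale 1): sell min(1,72)=1. stock: 72 - 1 = 71. total_sold = 25
  Event 8 (restock 22): 71 + 22 = 93
  Event 9 (restock 5): 93 + 5 = 98
Final: stock = 98, total_sold = 25

Checking against threshold 13:
  After event 1: stock=10 <= 13 -> ALERT
  After event 2: stock=0 <= 13 -> ALERT
  After event 3: stock=0 <= 13 -> ALERT
  After event 4: stock=0 <= 13 -> ALERT
  After event 5: stock=33 > 13
  After event 6: stock=72 > 13
  After event 7: stock=71 > 13
  After event 8: stock=93 > 13
  After event 9: stock=98 > 13
Alert events: [1, 2, 3, 4]. Count = 4

Answer: 4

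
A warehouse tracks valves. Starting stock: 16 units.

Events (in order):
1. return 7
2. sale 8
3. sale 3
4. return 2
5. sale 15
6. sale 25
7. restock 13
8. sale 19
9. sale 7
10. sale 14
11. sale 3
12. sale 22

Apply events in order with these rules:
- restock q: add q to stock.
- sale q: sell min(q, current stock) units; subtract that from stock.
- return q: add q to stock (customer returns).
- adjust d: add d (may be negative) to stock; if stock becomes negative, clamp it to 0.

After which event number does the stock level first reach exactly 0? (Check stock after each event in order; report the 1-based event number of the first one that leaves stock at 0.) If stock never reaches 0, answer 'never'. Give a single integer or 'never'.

Answer: 5

Derivation:
Processing events:
Start: stock = 16
  Event 1 (return 7): 16 + 7 = 23
  Event 2 (sale 8): sell min(8,23)=8. stock: 23 - 8 = 15. total_sold = 8
  Event 3 (sale 3): sell min(3,15)=3. stock: 15 - 3 = 12. total_sold = 11
  Event 4 (return 2): 12 + 2 = 14
  Event 5 (sale 15): sell min(15,14)=14. stock: 14 - 14 = 0. total_sold = 25
  Event 6 (sale 25): sell min(25,0)=0. stock: 0 - 0 = 0. total_sold = 25
  Event 7 (restock 13): 0 + 13 = 13
  Event 8 (sale 19): sell min(19,13)=13. stock: 13 - 13 = 0. total_sold = 38
  Event 9 (sale 7): sell min(7,0)=0. stock: 0 - 0 = 0. total_sold = 38
  Event 10 (sale 14): sell min(14,0)=0. stock: 0 - 0 = 0. total_sold = 38
  Event 11 (sale 3): sell min(3,0)=0. stock: 0 - 0 = 0. total_sold = 38
  Event 12 (sale 22): sell min(22,0)=0. stock: 0 - 0 = 0. total_sold = 38
Final: stock = 0, total_sold = 38

First zero at event 5.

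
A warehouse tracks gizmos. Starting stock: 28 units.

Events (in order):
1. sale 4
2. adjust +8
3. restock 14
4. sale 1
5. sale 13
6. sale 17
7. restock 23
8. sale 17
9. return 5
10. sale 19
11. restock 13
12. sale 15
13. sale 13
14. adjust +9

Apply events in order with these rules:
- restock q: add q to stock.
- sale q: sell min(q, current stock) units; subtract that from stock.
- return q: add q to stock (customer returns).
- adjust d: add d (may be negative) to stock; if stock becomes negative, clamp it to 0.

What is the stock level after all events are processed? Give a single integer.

Processing events:
Start: stock = 28
  Event 1 (sale 4): sell min(4,28)=4. stock: 28 - 4 = 24. total_sold = 4
  Event 2 (adjust +8): 24 + 8 = 32
  Event 3 (restock 14): 32 + 14 = 46
  Event 4 (sale 1): sell min(1,46)=1. stock: 46 - 1 = 45. total_sold = 5
  Event 5 (sale 13): sell min(13,45)=13. stock: 45 - 13 = 32. total_sold = 18
  Event 6 (sale 17): sell min(17,32)=17. stock: 32 - 17 = 15. total_sold = 35
  Event 7 (restock 23): 15 + 23 = 38
  Event 8 (sale 17): sell min(17,38)=17. stock: 38 - 17 = 21. total_sold = 52
  Event 9 (return 5): 21 + 5 = 26
  Event 10 (sale 19): sell min(19,26)=19. stock: 26 - 19 = 7. total_sold = 71
  Event 11 (restock 13): 7 + 13 = 20
  Event 12 (sale 15): sell min(15,20)=15. stock: 20 - 15 = 5. total_sold = 86
  Event 13 (sale 13): sell min(13,5)=5. stock: 5 - 5 = 0. total_sold = 91
  Event 14 (adjust +9): 0 + 9 = 9
Final: stock = 9, total_sold = 91

Answer: 9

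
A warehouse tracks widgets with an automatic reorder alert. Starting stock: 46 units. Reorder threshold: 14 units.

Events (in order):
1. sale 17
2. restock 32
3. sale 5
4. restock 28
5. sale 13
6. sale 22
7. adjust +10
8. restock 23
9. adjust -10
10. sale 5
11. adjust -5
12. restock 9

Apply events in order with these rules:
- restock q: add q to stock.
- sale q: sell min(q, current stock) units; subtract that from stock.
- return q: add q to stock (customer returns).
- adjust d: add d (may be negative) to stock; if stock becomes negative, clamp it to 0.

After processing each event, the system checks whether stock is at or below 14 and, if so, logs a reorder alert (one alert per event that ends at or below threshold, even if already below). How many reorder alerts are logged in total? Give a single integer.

Processing events:
Start: stock = 46
  Event 1 (sale 17): sell min(17,46)=17. stock: 46 - 17 = 29. total_sold = 17
  Event 2 (restock 32): 29 + 32 = 61
  Event 3 (sale 5): sell min(5,61)=5. stock: 61 - 5 = 56. total_sold = 22
  Event 4 (restock 28): 56 + 28 = 84
  Event 5 (sale 13): sell min(13,84)=13. stock: 84 - 13 = 71. total_sold = 35
  Event 6 (sale 22): sell min(22,71)=22. stock: 71 - 22 = 49. total_sold = 57
  Event 7 (adjust +10): 49 + 10 = 59
  Event 8 (restock 23): 59 + 23 = 82
  Event 9 (adjust -10): 82 + -10 = 72
  Event 10 (sale 5): sell min(5,72)=5. stock: 72 - 5 = 67. total_sold = 62
  Event 11 (adjust -5): 67 + -5 = 62
  Event 12 (restock 9): 62 + 9 = 71
Final: stock = 71, total_sold = 62

Checking against threshold 14:
  After event 1: stock=29 > 14
  After event 2: stock=61 > 14
  After event 3: stock=56 > 14
  After event 4: stock=84 > 14
  After event 5: stock=71 > 14
  After event 6: stock=49 > 14
  After event 7: stock=59 > 14
  After event 8: stock=82 > 14
  After event 9: stock=72 > 14
  After event 10: stock=67 > 14
  After event 11: stock=62 > 14
  After event 12: stock=71 > 14
Alert events: []. Count = 0

Answer: 0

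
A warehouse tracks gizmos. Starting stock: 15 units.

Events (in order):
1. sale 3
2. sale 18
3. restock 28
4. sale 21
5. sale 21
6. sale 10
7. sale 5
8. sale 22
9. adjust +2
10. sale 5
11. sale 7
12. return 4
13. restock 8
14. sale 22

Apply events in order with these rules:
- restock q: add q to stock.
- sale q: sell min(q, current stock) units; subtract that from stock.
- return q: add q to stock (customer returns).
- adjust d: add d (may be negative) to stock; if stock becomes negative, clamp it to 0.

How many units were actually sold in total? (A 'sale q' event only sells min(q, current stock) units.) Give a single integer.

Answer: 57

Derivation:
Processing events:
Start: stock = 15
  Event 1 (sale 3): sell min(3,15)=3. stock: 15 - 3 = 12. total_sold = 3
  Event 2 (sale 18): sell min(18,12)=12. stock: 12 - 12 = 0. total_sold = 15
  Event 3 (restock 28): 0 + 28 = 28
  Event 4 (sale 21): sell min(21,28)=21. stock: 28 - 21 = 7. total_sold = 36
  Event 5 (sale 21): sell min(21,7)=7. stock: 7 - 7 = 0. total_sold = 43
  Event 6 (sale 10): sell min(10,0)=0. stock: 0 - 0 = 0. total_sold = 43
  Event 7 (sale 5): sell min(5,0)=0. stock: 0 - 0 = 0. total_sold = 43
  Event 8 (sale 22): sell min(22,0)=0. stock: 0 - 0 = 0. total_sold = 43
  Event 9 (adjust +2): 0 + 2 = 2
  Event 10 (sale 5): sell min(5,2)=2. stock: 2 - 2 = 0. total_sold = 45
  Event 11 (sale 7): sell min(7,0)=0. stock: 0 - 0 = 0. total_sold = 45
  Event 12 (return 4): 0 + 4 = 4
  Event 13 (restock 8): 4 + 8 = 12
  Event 14 (sale 22): sell min(22,12)=12. stock: 12 - 12 = 0. total_sold = 57
Final: stock = 0, total_sold = 57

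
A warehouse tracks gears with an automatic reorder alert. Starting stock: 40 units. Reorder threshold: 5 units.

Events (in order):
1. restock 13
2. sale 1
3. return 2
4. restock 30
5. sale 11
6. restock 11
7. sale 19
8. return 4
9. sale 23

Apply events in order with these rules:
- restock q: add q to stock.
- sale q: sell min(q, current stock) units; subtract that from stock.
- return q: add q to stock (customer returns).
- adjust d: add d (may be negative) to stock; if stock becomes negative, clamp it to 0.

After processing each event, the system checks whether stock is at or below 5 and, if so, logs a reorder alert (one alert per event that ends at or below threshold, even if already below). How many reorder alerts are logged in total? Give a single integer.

Answer: 0

Derivation:
Processing events:
Start: stock = 40
  Event 1 (restock 13): 40 + 13 = 53
  Event 2 (sale 1): sell min(1,53)=1. stock: 53 - 1 = 52. total_sold = 1
  Event 3 (return 2): 52 + 2 = 54
  Event 4 (restock 30): 54 + 30 = 84
  Event 5 (sale 11): sell min(11,84)=11. stock: 84 - 11 = 73. total_sold = 12
  Event 6 (restock 11): 73 + 11 = 84
  Event 7 (sale 19): sell min(19,84)=19. stock: 84 - 19 = 65. total_sold = 31
  Event 8 (return 4): 65 + 4 = 69
  Event 9 (sale 23): sell min(23,69)=23. stock: 69 - 23 = 46. total_sold = 54
Final: stock = 46, total_sold = 54

Checking against threshold 5:
  After event 1: stock=53 > 5
  After event 2: stock=52 > 5
  After event 3: stock=54 > 5
  After event 4: stock=84 > 5
  After event 5: stock=73 > 5
  After event 6: stock=84 > 5
  After event 7: stock=65 > 5
  After event 8: stock=69 > 5
  After event 9: stock=46 > 5
Alert events: []. Count = 0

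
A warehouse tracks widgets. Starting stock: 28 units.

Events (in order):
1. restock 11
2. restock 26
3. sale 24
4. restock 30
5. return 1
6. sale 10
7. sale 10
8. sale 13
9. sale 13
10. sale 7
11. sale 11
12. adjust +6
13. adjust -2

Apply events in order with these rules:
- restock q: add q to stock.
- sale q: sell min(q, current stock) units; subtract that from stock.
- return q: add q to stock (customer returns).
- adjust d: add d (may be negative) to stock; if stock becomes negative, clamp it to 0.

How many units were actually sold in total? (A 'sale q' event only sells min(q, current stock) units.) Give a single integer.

Processing events:
Start: stock = 28
  Event 1 (restock 11): 28 + 11 = 39
  Event 2 (restock 26): 39 + 26 = 65
  Event 3 (sale 24): sell min(24,65)=24. stock: 65 - 24 = 41. total_sold = 24
  Event 4 (restock 30): 41 + 30 = 71
  Event 5 (return 1): 71 + 1 = 72
  Event 6 (sale 10): sell min(10,72)=10. stock: 72 - 10 = 62. total_sold = 34
  Event 7 (sale 10): sell min(10,62)=10. stock: 62 - 10 = 52. total_sold = 44
  Event 8 (sale 13): sell min(13,52)=13. stock: 52 - 13 = 39. total_sold = 57
  Event 9 (sale 13): sell min(13,39)=13. stock: 39 - 13 = 26. total_sold = 70
  Event 10 (sale 7): sell min(7,26)=7. stock: 26 - 7 = 19. total_sold = 77
  Event 11 (sale 11): sell min(11,19)=11. stock: 19 - 11 = 8. total_sold = 88
  Event 12 (adjust +6): 8 + 6 = 14
  Event 13 (adjust -2): 14 + -2 = 12
Final: stock = 12, total_sold = 88

Answer: 88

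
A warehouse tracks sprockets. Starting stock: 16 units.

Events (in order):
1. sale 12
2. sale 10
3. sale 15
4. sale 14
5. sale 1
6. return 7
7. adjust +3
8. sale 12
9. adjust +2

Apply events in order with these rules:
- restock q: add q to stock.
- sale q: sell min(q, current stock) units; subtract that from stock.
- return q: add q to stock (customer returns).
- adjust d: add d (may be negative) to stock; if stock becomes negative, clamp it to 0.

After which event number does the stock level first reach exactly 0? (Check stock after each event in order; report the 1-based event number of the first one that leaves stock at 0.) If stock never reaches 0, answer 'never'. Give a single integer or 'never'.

Answer: 2

Derivation:
Processing events:
Start: stock = 16
  Event 1 (sale 12): sell min(12,16)=12. stock: 16 - 12 = 4. total_sold = 12
  Event 2 (sale 10): sell min(10,4)=4. stock: 4 - 4 = 0. total_sold = 16
  Event 3 (sale 15): sell min(15,0)=0. stock: 0 - 0 = 0. total_sold = 16
  Event 4 (sale 14): sell min(14,0)=0. stock: 0 - 0 = 0. total_sold = 16
  Event 5 (sale 1): sell min(1,0)=0. stock: 0 - 0 = 0. total_sold = 16
  Event 6 (return 7): 0 + 7 = 7
  Event 7 (adjust +3): 7 + 3 = 10
  Event 8 (sale 12): sell min(12,10)=10. stock: 10 - 10 = 0. total_sold = 26
  Event 9 (adjust +2): 0 + 2 = 2
Final: stock = 2, total_sold = 26

First zero at event 2.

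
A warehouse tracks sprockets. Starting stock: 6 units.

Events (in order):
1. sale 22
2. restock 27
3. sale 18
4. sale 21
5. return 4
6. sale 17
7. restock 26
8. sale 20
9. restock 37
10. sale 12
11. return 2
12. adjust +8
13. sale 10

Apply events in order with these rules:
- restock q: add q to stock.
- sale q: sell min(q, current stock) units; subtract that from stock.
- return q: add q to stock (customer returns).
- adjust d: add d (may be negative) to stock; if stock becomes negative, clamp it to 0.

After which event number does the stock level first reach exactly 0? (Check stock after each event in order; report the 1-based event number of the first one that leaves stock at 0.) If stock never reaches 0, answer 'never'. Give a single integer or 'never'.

Answer: 1

Derivation:
Processing events:
Start: stock = 6
  Event 1 (sale 22): sell min(22,6)=6. stock: 6 - 6 = 0. total_sold = 6
  Event 2 (restock 27): 0 + 27 = 27
  Event 3 (sale 18): sell min(18,27)=18. stock: 27 - 18 = 9. total_sold = 24
  Event 4 (sale 21): sell min(21,9)=9. stock: 9 - 9 = 0. total_sold = 33
  Event 5 (return 4): 0 + 4 = 4
  Event 6 (sale 17): sell min(17,4)=4. stock: 4 - 4 = 0. total_sold = 37
  Event 7 (restock 26): 0 + 26 = 26
  Event 8 (sale 20): sell min(20,26)=20. stock: 26 - 20 = 6. total_sold = 57
  Event 9 (restock 37): 6 + 37 = 43
  Event 10 (sale 12): sell min(12,43)=12. stock: 43 - 12 = 31. total_sold = 69
  Event 11 (return 2): 31 + 2 = 33
  Event 12 (adjust +8): 33 + 8 = 41
  Event 13 (sale 10): sell min(10,41)=10. stock: 41 - 10 = 31. total_sold = 79
Final: stock = 31, total_sold = 79

First zero at event 1.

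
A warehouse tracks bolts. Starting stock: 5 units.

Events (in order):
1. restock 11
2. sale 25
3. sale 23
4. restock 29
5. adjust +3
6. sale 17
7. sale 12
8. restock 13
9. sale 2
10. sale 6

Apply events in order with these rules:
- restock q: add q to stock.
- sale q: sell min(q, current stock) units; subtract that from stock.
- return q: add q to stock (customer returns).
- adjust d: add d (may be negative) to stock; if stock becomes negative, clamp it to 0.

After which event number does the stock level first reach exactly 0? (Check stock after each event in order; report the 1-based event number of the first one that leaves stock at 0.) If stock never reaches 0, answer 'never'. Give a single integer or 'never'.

Answer: 2

Derivation:
Processing events:
Start: stock = 5
  Event 1 (restock 11): 5 + 11 = 16
  Event 2 (sale 25): sell min(25,16)=16. stock: 16 - 16 = 0. total_sold = 16
  Event 3 (sale 23): sell min(23,0)=0. stock: 0 - 0 = 0. total_sold = 16
  Event 4 (restock 29): 0 + 29 = 29
  Event 5 (adjust +3): 29 + 3 = 32
  Event 6 (sale 17): sell min(17,32)=17. stock: 32 - 17 = 15. total_sold = 33
  Event 7 (sale 12): sell min(12,15)=12. stock: 15 - 12 = 3. total_sold = 45
  Event 8 (restock 13): 3 + 13 = 16
  Event 9 (sale 2): sell min(2,16)=2. stock: 16 - 2 = 14. total_sold = 47
  Event 10 (sale 6): sell min(6,14)=6. stock: 14 - 6 = 8. total_sold = 53
Final: stock = 8, total_sold = 53

First zero at event 2.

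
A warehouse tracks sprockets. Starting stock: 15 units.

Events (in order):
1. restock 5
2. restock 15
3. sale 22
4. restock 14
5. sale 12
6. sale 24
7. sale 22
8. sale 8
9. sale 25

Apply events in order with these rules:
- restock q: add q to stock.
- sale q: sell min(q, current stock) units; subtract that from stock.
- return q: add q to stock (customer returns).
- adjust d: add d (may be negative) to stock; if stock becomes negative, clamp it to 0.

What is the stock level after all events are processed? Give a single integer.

Answer: 0

Derivation:
Processing events:
Start: stock = 15
  Event 1 (restock 5): 15 + 5 = 20
  Event 2 (restock 15): 20 + 15 = 35
  Event 3 (sale 22): sell min(22,35)=22. stock: 35 - 22 = 13. total_sold = 22
  Event 4 (restock 14): 13 + 14 = 27
  Event 5 (sale 12): sell min(12,27)=12. stock: 27 - 12 = 15. total_sold = 34
  Event 6 (sale 24): sell min(24,15)=15. stock: 15 - 15 = 0. total_sold = 49
  Event 7 (sale 22): sell min(22,0)=0. stock: 0 - 0 = 0. total_sold = 49
  Event 8 (sale 8): sell min(8,0)=0. stock: 0 - 0 = 0. total_sold = 49
  Event 9 (sale 25): sell min(25,0)=0. stock: 0 - 0 = 0. total_sold = 49
Final: stock = 0, total_sold = 49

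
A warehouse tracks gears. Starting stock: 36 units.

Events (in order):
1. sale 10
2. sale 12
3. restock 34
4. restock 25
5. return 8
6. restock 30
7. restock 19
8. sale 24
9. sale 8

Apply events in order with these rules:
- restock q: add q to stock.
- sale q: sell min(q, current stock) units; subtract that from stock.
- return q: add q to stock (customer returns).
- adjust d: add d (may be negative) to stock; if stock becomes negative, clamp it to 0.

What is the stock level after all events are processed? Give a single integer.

Answer: 98

Derivation:
Processing events:
Start: stock = 36
  Event 1 (sale 10): sell min(10,36)=10. stock: 36 - 10 = 26. total_sold = 10
  Event 2 (sale 12): sell min(12,26)=12. stock: 26 - 12 = 14. total_sold = 22
  Event 3 (restock 34): 14 + 34 = 48
  Event 4 (restock 25): 48 + 25 = 73
  Event 5 (return 8): 73 + 8 = 81
  Event 6 (restock 30): 81 + 30 = 111
  Event 7 (restock 19): 111 + 19 = 130
  Event 8 (sale 24): sell min(24,130)=24. stock: 130 - 24 = 106. total_sold = 46
  Event 9 (sale 8): sell min(8,106)=8. stock: 106 - 8 = 98. total_sold = 54
Final: stock = 98, total_sold = 54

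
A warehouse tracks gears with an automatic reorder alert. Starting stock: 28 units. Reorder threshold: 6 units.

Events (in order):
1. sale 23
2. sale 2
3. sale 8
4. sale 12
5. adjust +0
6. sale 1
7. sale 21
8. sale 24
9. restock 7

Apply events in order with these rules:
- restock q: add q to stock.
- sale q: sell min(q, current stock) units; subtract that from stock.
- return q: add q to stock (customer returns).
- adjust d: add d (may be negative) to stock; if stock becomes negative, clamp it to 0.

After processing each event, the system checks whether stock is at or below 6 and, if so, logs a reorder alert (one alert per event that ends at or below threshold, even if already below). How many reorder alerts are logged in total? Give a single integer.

Processing events:
Start: stock = 28
  Event 1 (sale 23): sell min(23,28)=23. stock: 28 - 23 = 5. total_sold = 23
  Event 2 (sale 2): sell min(2,5)=2. stock: 5 - 2 = 3. total_sold = 25
  Event 3 (sale 8): sell min(8,3)=3. stock: 3 - 3 = 0. total_sold = 28
  Event 4 (sale 12): sell min(12,0)=0. stock: 0 - 0 = 0. total_sold = 28
  Event 5 (adjust +0): 0 + 0 = 0
  Event 6 (sale 1): sell min(1,0)=0. stock: 0 - 0 = 0. total_sold = 28
  Event 7 (sale 21): sell min(21,0)=0. stock: 0 - 0 = 0. total_sold = 28
  Event 8 (sale 24): sell min(24,0)=0. stock: 0 - 0 = 0. total_sold = 28
  Event 9 (restock 7): 0 + 7 = 7
Final: stock = 7, total_sold = 28

Checking against threshold 6:
  After event 1: stock=5 <= 6 -> ALERT
  After event 2: stock=3 <= 6 -> ALERT
  After event 3: stock=0 <= 6 -> ALERT
  After event 4: stock=0 <= 6 -> ALERT
  After event 5: stock=0 <= 6 -> ALERT
  After event 6: stock=0 <= 6 -> ALERT
  After event 7: stock=0 <= 6 -> ALERT
  After event 8: stock=0 <= 6 -> ALERT
  After event 9: stock=7 > 6
Alert events: [1, 2, 3, 4, 5, 6, 7, 8]. Count = 8

Answer: 8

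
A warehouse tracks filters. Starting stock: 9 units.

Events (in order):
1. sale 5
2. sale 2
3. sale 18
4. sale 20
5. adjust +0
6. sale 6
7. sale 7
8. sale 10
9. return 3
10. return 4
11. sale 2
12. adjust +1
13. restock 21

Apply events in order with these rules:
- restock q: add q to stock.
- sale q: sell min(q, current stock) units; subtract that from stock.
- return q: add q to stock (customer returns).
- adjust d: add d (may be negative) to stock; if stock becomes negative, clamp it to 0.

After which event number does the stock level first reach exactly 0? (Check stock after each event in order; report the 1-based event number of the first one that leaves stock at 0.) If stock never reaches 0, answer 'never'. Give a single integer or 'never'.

Answer: 3

Derivation:
Processing events:
Start: stock = 9
  Event 1 (sale 5): sell min(5,9)=5. stock: 9 - 5 = 4. total_sold = 5
  Event 2 (sale 2): sell min(2,4)=2. stock: 4 - 2 = 2. total_sold = 7
  Event 3 (sale 18): sell min(18,2)=2. stock: 2 - 2 = 0. total_sold = 9
  Event 4 (sale 20): sell min(20,0)=0. stock: 0 - 0 = 0. total_sold = 9
  Event 5 (adjust +0): 0 + 0 = 0
  Event 6 (sale 6): sell min(6,0)=0. stock: 0 - 0 = 0. total_sold = 9
  Event 7 (sale 7): sell min(7,0)=0. stock: 0 - 0 = 0. total_sold = 9
  Event 8 (sale 10): sell min(10,0)=0. stock: 0 - 0 = 0. total_sold = 9
  Event 9 (return 3): 0 + 3 = 3
  Event 10 (return 4): 3 + 4 = 7
  Event 11 (sale 2): sell min(2,7)=2. stock: 7 - 2 = 5. total_sold = 11
  Event 12 (adjust +1): 5 + 1 = 6
  Event 13 (restock 21): 6 + 21 = 27
Final: stock = 27, total_sold = 11

First zero at event 3.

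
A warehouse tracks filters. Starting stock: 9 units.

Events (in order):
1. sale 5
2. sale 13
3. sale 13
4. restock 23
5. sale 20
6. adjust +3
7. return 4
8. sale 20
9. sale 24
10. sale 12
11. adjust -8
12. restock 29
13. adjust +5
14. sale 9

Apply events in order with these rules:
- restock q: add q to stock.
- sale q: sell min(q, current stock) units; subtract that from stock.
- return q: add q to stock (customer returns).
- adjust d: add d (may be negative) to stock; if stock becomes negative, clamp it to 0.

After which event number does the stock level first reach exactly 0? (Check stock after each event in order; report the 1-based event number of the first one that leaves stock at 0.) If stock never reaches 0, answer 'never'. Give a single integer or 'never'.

Answer: 2

Derivation:
Processing events:
Start: stock = 9
  Event 1 (sale 5): sell min(5,9)=5. stock: 9 - 5 = 4. total_sold = 5
  Event 2 (sale 13): sell min(13,4)=4. stock: 4 - 4 = 0. total_sold = 9
  Event 3 (sale 13): sell min(13,0)=0. stock: 0 - 0 = 0. total_sold = 9
  Event 4 (restock 23): 0 + 23 = 23
  Event 5 (sale 20): sell min(20,23)=20. stock: 23 - 20 = 3. total_sold = 29
  Event 6 (adjust +3): 3 + 3 = 6
  Event 7 (return 4): 6 + 4 = 10
  Event 8 (sale 20): sell min(20,10)=10. stock: 10 - 10 = 0. total_sold = 39
  Event 9 (sale 24): sell min(24,0)=0. stock: 0 - 0 = 0. total_sold = 39
  Event 10 (sale 12): sell min(12,0)=0. stock: 0 - 0 = 0. total_sold = 39
  Event 11 (adjust -8): 0 + -8 = 0 (clamped to 0)
  Event 12 (restock 29): 0 + 29 = 29
  Event 13 (adjust +5): 29 + 5 = 34
  Event 14 (sale 9): sell min(9,34)=9. stock: 34 - 9 = 25. total_sold = 48
Final: stock = 25, total_sold = 48

First zero at event 2.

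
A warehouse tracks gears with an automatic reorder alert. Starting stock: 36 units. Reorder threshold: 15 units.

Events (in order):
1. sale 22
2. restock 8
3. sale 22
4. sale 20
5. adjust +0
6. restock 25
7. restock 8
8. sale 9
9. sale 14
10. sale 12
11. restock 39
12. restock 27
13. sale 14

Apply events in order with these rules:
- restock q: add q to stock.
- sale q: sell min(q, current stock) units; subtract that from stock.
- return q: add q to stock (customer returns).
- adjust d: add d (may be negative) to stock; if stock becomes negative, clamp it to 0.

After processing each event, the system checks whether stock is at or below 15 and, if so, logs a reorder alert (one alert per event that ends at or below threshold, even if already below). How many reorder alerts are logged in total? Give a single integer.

Answer: 6

Derivation:
Processing events:
Start: stock = 36
  Event 1 (sale 22): sell min(22,36)=22. stock: 36 - 22 = 14. total_sold = 22
  Event 2 (restock 8): 14 + 8 = 22
  Event 3 (sale 22): sell min(22,22)=22. stock: 22 - 22 = 0. total_sold = 44
  Event 4 (sale 20): sell min(20,0)=0. stock: 0 - 0 = 0. total_sold = 44
  Event 5 (adjust +0): 0 + 0 = 0
  Event 6 (restock 25): 0 + 25 = 25
  Event 7 (restock 8): 25 + 8 = 33
  Event 8 (sale 9): sell min(9,33)=9. stock: 33 - 9 = 24. total_sold = 53
  Event 9 (sale 14): sell min(14,24)=14. stock: 24 - 14 = 10. total_sold = 67
  Event 10 (sale 12): sell min(12,10)=10. stock: 10 - 10 = 0. total_sold = 77
  Event 11 (restock 39): 0 + 39 = 39
  Event 12 (restock 27): 39 + 27 = 66
  Event 13 (sale 14): sell min(14,66)=14. stock: 66 - 14 = 52. total_sold = 91
Final: stock = 52, total_sold = 91

Checking against threshold 15:
  After event 1: stock=14 <= 15 -> ALERT
  After event 2: stock=22 > 15
  After event 3: stock=0 <= 15 -> ALERT
  After event 4: stock=0 <= 15 -> ALERT
  After event 5: stock=0 <= 15 -> ALERT
  After event 6: stock=25 > 15
  After event 7: stock=33 > 15
  After event 8: stock=24 > 15
  After event 9: stock=10 <= 15 -> ALERT
  After event 10: stock=0 <= 15 -> ALERT
  After event 11: stock=39 > 15
  After event 12: stock=66 > 15
  After event 13: stock=52 > 15
Alert events: [1, 3, 4, 5, 9, 10]. Count = 6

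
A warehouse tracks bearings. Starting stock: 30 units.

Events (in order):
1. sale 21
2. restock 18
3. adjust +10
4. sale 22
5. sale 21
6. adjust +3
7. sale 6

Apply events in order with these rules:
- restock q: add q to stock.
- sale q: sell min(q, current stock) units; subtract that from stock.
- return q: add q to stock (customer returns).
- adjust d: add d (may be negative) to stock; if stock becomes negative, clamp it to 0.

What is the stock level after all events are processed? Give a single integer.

Answer: 0

Derivation:
Processing events:
Start: stock = 30
  Event 1 (sale 21): sell min(21,30)=21. stock: 30 - 21 = 9. total_sold = 21
  Event 2 (restock 18): 9 + 18 = 27
  Event 3 (adjust +10): 27 + 10 = 37
  Event 4 (sale 22): sell min(22,37)=22. stock: 37 - 22 = 15. total_sold = 43
  Event 5 (sale 21): sell min(21,15)=15. stock: 15 - 15 = 0. total_sold = 58
  Event 6 (adjust +3): 0 + 3 = 3
  Event 7 (sale 6): sell min(6,3)=3. stock: 3 - 3 = 0. total_sold = 61
Final: stock = 0, total_sold = 61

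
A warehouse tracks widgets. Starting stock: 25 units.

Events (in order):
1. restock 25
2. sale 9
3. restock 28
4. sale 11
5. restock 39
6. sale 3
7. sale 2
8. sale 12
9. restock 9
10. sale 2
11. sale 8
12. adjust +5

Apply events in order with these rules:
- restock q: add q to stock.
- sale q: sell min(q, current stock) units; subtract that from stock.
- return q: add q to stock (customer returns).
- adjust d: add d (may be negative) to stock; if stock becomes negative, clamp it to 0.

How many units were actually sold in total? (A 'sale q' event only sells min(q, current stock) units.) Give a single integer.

Processing events:
Start: stock = 25
  Event 1 (restock 25): 25 + 25 = 50
  Event 2 (sale 9): sell min(9,50)=9. stock: 50 - 9 = 41. total_sold = 9
  Event 3 (restock 28): 41 + 28 = 69
  Event 4 (sale 11): sell min(11,69)=11. stock: 69 - 11 = 58. total_sold = 20
  Event 5 (restock 39): 58 + 39 = 97
  Event 6 (sale 3): sell min(3,97)=3. stock: 97 - 3 = 94. total_sold = 23
  Event 7 (sale 2): sell min(2,94)=2. stock: 94 - 2 = 92. total_sold = 25
  Event 8 (sale 12): sell min(12,92)=12. stock: 92 - 12 = 80. total_sold = 37
  Event 9 (restock 9): 80 + 9 = 89
  Event 10 (sale 2): sell min(2,89)=2. stock: 89 - 2 = 87. total_sold = 39
  Event 11 (sale 8): sell min(8,87)=8. stock: 87 - 8 = 79. total_sold = 47
  Event 12 (adjust +5): 79 + 5 = 84
Final: stock = 84, total_sold = 47

Answer: 47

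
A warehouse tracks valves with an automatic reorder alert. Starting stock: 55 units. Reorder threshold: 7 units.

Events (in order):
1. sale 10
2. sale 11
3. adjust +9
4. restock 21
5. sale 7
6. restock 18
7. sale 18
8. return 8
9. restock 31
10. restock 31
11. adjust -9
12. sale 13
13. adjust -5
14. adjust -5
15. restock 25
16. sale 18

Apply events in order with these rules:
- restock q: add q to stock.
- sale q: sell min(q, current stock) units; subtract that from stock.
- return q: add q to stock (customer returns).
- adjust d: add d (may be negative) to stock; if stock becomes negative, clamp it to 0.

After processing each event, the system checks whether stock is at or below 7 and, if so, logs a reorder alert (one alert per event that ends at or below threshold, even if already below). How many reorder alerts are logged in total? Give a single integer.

Processing events:
Start: stock = 55
  Event 1 (sale 10): sell min(10,55)=10. stock: 55 - 10 = 45. total_sold = 10
  Event 2 (sale 11): sell min(11,45)=11. stock: 45 - 11 = 34. total_sold = 21
  Event 3 (adjust +9): 34 + 9 = 43
  Event 4 (restock 21): 43 + 21 = 64
  Event 5 (sale 7): sell min(7,64)=7. stock: 64 - 7 = 57. total_sold = 28
  Event 6 (restock 18): 57 + 18 = 75
  Event 7 (sale 18): sell min(18,75)=18. stock: 75 - 18 = 57. total_sold = 46
  Event 8 (return 8): 57 + 8 = 65
  Event 9 (restock 31): 65 + 31 = 96
  Event 10 (restock 31): 96 + 31 = 127
  Event 11 (adjust -9): 127 + -9 = 118
  Event 12 (sale 13): sell min(13,118)=13. stock: 118 - 13 = 105. total_sold = 59
  Event 13 (adjust -5): 105 + -5 = 100
  Event 14 (adjust -5): 100 + -5 = 95
  Event 15 (restock 25): 95 + 25 = 120
  Event 16 (sale 18): sell min(18,120)=18. stock: 120 - 18 = 102. total_sold = 77
Final: stock = 102, total_sold = 77

Checking against threshold 7:
  After event 1: stock=45 > 7
  After event 2: stock=34 > 7
  After event 3: stock=43 > 7
  After event 4: stock=64 > 7
  After event 5: stock=57 > 7
  After event 6: stock=75 > 7
  After event 7: stock=57 > 7
  After event 8: stock=65 > 7
  After event 9: stock=96 > 7
  After event 10: stock=127 > 7
  After event 11: stock=118 > 7
  After event 12: stock=105 > 7
  After event 13: stock=100 > 7
  After event 14: stock=95 > 7
  After event 15: stock=120 > 7
  After event 16: stock=102 > 7
Alert events: []. Count = 0

Answer: 0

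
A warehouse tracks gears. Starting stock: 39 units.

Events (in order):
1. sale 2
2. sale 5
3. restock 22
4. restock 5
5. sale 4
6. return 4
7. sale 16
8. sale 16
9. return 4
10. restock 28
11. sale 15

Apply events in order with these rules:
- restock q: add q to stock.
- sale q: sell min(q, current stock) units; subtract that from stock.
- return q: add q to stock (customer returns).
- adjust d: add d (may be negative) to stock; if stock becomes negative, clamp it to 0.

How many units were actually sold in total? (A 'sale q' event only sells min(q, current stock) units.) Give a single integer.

Processing events:
Start: stock = 39
  Event 1 (sale 2): sell min(2,39)=2. stock: 39 - 2 = 37. total_sold = 2
  Event 2 (sale 5): sell min(5,37)=5. stock: 37 - 5 = 32. total_sold = 7
  Event 3 (restock 22): 32 + 22 = 54
  Event 4 (restock 5): 54 + 5 = 59
  Event 5 (sale 4): sell min(4,59)=4. stock: 59 - 4 = 55. total_sold = 11
  Event 6 (return 4): 55 + 4 = 59
  Event 7 (sale 16): sell min(16,59)=16. stock: 59 - 16 = 43. total_sold = 27
  Event 8 (sale 16): sell min(16,43)=16. stock: 43 - 16 = 27. total_sold = 43
  Event 9 (return 4): 27 + 4 = 31
  Event 10 (restock 28): 31 + 28 = 59
  Event 11 (sale 15): sell min(15,59)=15. stock: 59 - 15 = 44. total_sold = 58
Final: stock = 44, total_sold = 58

Answer: 58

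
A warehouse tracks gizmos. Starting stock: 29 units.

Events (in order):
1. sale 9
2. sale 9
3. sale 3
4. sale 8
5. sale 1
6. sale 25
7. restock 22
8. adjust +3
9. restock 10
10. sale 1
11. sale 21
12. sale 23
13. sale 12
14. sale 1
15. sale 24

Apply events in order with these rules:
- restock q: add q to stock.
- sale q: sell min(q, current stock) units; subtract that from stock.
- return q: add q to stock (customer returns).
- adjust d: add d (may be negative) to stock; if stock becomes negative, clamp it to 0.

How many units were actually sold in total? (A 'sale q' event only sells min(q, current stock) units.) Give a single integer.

Processing events:
Start: stock = 29
  Event 1 (sale 9): sell min(9,29)=9. stock: 29 - 9 = 20. total_sold = 9
  Event 2 (sale 9): sell min(9,20)=9. stock: 20 - 9 = 11. total_sold = 18
  Event 3 (sale 3): sell min(3,11)=3. stock: 11 - 3 = 8. total_sold = 21
  Event 4 (sale 8): sell min(8,8)=8. stock: 8 - 8 = 0. total_sold = 29
  Event 5 (sale 1): sell min(1,0)=0. stock: 0 - 0 = 0. total_sold = 29
  Event 6 (sale 25): sell min(25,0)=0. stock: 0 - 0 = 0. total_sold = 29
  Event 7 (restock 22): 0 + 22 = 22
  Event 8 (adjust +3): 22 + 3 = 25
  Event 9 (restock 10): 25 + 10 = 35
  Event 10 (sale 1): sell min(1,35)=1. stock: 35 - 1 = 34. total_sold = 30
  Event 11 (sale 21): sell min(21,34)=21. stock: 34 - 21 = 13. total_sold = 51
  Event 12 (sale 23): sell min(23,13)=13. stock: 13 - 13 = 0. total_sold = 64
  Event 13 (sale 12): sell min(12,0)=0. stock: 0 - 0 = 0. total_sold = 64
  Event 14 (sale 1): sell min(1,0)=0. stock: 0 - 0 = 0. total_sold = 64
  Event 15 (sale 24): sell min(24,0)=0. stock: 0 - 0 = 0. total_sold = 64
Final: stock = 0, total_sold = 64

Answer: 64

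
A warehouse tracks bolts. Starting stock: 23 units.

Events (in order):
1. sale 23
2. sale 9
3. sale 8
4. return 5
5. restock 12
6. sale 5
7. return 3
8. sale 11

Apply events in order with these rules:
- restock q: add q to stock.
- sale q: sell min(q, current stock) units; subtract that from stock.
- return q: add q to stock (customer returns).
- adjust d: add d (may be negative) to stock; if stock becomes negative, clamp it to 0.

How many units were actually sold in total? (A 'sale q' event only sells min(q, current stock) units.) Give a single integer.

Answer: 39

Derivation:
Processing events:
Start: stock = 23
  Event 1 (sale 23): sell min(23,23)=23. stock: 23 - 23 = 0. total_sold = 23
  Event 2 (sale 9): sell min(9,0)=0. stock: 0 - 0 = 0. total_sold = 23
  Event 3 (sale 8): sell min(8,0)=0. stock: 0 - 0 = 0. total_sold = 23
  Event 4 (return 5): 0 + 5 = 5
  Event 5 (restock 12): 5 + 12 = 17
  Event 6 (sale 5): sell min(5,17)=5. stock: 17 - 5 = 12. total_sold = 28
  Event 7 (return 3): 12 + 3 = 15
  Event 8 (sale 11): sell min(11,15)=11. stock: 15 - 11 = 4. total_sold = 39
Final: stock = 4, total_sold = 39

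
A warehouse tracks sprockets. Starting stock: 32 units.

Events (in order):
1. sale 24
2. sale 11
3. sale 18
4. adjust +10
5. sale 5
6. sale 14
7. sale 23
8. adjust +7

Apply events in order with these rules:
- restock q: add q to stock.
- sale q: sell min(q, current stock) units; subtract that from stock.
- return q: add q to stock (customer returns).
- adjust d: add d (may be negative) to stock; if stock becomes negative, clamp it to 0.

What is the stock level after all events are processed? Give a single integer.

Answer: 7

Derivation:
Processing events:
Start: stock = 32
  Event 1 (sale 24): sell min(24,32)=24. stock: 32 - 24 = 8. total_sold = 24
  Event 2 (sale 11): sell min(11,8)=8. stock: 8 - 8 = 0. total_sold = 32
  Event 3 (sale 18): sell min(18,0)=0. stock: 0 - 0 = 0. total_sold = 32
  Event 4 (adjust +10): 0 + 10 = 10
  Event 5 (sale 5): sell min(5,10)=5. stock: 10 - 5 = 5. total_sold = 37
  Event 6 (sale 14): sell min(14,5)=5. stock: 5 - 5 = 0. total_sold = 42
  Event 7 (sale 23): sell min(23,0)=0. stock: 0 - 0 = 0. total_sold = 42
  Event 8 (adjust +7): 0 + 7 = 7
Final: stock = 7, total_sold = 42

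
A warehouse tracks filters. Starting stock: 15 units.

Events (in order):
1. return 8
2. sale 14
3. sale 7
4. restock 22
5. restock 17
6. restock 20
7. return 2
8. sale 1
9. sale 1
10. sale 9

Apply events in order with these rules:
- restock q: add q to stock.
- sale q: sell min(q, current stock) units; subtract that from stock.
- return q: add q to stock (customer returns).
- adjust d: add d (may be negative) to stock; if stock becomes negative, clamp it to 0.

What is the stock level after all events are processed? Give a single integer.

Answer: 52

Derivation:
Processing events:
Start: stock = 15
  Event 1 (return 8): 15 + 8 = 23
  Event 2 (sale 14): sell min(14,23)=14. stock: 23 - 14 = 9. total_sold = 14
  Event 3 (sale 7): sell min(7,9)=7. stock: 9 - 7 = 2. total_sold = 21
  Event 4 (restock 22): 2 + 22 = 24
  Event 5 (restock 17): 24 + 17 = 41
  Event 6 (restock 20): 41 + 20 = 61
  Event 7 (return 2): 61 + 2 = 63
  Event 8 (sale 1): sell min(1,63)=1. stock: 63 - 1 = 62. total_sold = 22
  Event 9 (sale 1): sell min(1,62)=1. stock: 62 - 1 = 61. total_sold = 23
  Event 10 (sale 9): sell min(9,61)=9. stock: 61 - 9 = 52. total_sold = 32
Final: stock = 52, total_sold = 32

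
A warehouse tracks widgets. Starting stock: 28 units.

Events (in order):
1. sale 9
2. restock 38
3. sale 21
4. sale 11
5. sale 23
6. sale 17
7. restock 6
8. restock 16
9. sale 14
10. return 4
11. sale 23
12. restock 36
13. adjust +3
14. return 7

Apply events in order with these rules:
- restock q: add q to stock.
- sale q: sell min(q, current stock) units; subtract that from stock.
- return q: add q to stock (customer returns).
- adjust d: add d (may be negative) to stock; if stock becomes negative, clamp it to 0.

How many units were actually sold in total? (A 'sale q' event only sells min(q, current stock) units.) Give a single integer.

Answer: 92

Derivation:
Processing events:
Start: stock = 28
  Event 1 (sale 9): sell min(9,28)=9. stock: 28 - 9 = 19. total_sold = 9
  Event 2 (restock 38): 19 + 38 = 57
  Event 3 (sale 21): sell min(21,57)=21. stock: 57 - 21 = 36. total_sold = 30
  Event 4 (sale 11): sell min(11,36)=11. stock: 36 - 11 = 25. total_sold = 41
  Event 5 (sale 23): sell min(23,25)=23. stock: 25 - 23 = 2. total_sold = 64
  Event 6 (sale 17): sell min(17,2)=2. stock: 2 - 2 = 0. total_sold = 66
  Event 7 (restock 6): 0 + 6 = 6
  Event 8 (restock 16): 6 + 16 = 22
  Event 9 (sale 14): sell min(14,22)=14. stock: 22 - 14 = 8. total_sold = 80
  Event 10 (return 4): 8 + 4 = 12
  Event 11 (sale 23): sell min(23,12)=12. stock: 12 - 12 = 0. total_sold = 92
  Event 12 (restock 36): 0 + 36 = 36
  Event 13 (adjust +3): 36 + 3 = 39
  Event 14 (return 7): 39 + 7 = 46
Final: stock = 46, total_sold = 92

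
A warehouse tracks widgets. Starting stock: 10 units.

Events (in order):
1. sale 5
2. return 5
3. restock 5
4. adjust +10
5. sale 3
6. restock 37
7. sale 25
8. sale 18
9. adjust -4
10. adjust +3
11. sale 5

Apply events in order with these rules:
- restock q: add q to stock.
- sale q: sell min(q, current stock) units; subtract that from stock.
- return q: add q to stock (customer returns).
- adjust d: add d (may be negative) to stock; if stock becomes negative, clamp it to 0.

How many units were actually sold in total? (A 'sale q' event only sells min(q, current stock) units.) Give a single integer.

Answer: 56

Derivation:
Processing events:
Start: stock = 10
  Event 1 (sale 5): sell min(5,10)=5. stock: 10 - 5 = 5. total_sold = 5
  Event 2 (return 5): 5 + 5 = 10
  Event 3 (restock 5): 10 + 5 = 15
  Event 4 (adjust +10): 15 + 10 = 25
  Event 5 (sale 3): sell min(3,25)=3. stock: 25 - 3 = 22. total_sold = 8
  Event 6 (restock 37): 22 + 37 = 59
  Event 7 (sale 25): sell min(25,59)=25. stock: 59 - 25 = 34. total_sold = 33
  Event 8 (sale 18): sell min(18,34)=18. stock: 34 - 18 = 16. total_sold = 51
  Event 9 (adjust -4): 16 + -4 = 12
  Event 10 (adjust +3): 12 + 3 = 15
  Event 11 (sale 5): sell min(5,15)=5. stock: 15 - 5 = 10. total_sold = 56
Final: stock = 10, total_sold = 56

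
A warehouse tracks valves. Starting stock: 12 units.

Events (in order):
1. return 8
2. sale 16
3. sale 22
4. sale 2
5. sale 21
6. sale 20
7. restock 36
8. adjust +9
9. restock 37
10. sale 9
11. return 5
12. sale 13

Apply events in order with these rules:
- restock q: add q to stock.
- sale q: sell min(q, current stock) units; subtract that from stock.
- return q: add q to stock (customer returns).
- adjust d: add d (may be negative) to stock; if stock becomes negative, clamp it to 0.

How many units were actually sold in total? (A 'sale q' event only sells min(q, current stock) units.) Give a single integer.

Processing events:
Start: stock = 12
  Event 1 (return 8): 12 + 8 = 20
  Event 2 (sale 16): sell min(16,20)=16. stock: 20 - 16 = 4. total_sold = 16
  Event 3 (sale 22): sell min(22,4)=4. stock: 4 - 4 = 0. total_sold = 20
  Event 4 (sale 2): sell min(2,0)=0. stock: 0 - 0 = 0. total_sold = 20
  Event 5 (sale 21): sell min(21,0)=0. stock: 0 - 0 = 0. total_sold = 20
  Event 6 (sale 20): sell min(20,0)=0. stock: 0 - 0 = 0. total_sold = 20
  Event 7 (restock 36): 0 + 36 = 36
  Event 8 (adjust +9): 36 + 9 = 45
  Event 9 (restock 37): 45 + 37 = 82
  Event 10 (sale 9): sell min(9,82)=9. stock: 82 - 9 = 73. total_sold = 29
  Event 11 (return 5): 73 + 5 = 78
  Event 12 (sale 13): sell min(13,78)=13. stock: 78 - 13 = 65. total_sold = 42
Final: stock = 65, total_sold = 42

Answer: 42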